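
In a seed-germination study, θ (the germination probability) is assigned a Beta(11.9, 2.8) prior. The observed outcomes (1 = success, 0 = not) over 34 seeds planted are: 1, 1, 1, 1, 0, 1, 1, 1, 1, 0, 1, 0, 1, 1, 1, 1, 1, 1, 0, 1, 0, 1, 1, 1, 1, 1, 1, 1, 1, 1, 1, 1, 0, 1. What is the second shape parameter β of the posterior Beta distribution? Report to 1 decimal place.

8.8

The Beta prior is conjugate to a Binomial/Bernoulli likelihood; the update adds successes to α and failures to β.
Posterior: Beta(α+k, β+n−k) = Beta(11.9+28, 2.8+6) = Beta(39.9, 8.8).
Posterior β = 8.8.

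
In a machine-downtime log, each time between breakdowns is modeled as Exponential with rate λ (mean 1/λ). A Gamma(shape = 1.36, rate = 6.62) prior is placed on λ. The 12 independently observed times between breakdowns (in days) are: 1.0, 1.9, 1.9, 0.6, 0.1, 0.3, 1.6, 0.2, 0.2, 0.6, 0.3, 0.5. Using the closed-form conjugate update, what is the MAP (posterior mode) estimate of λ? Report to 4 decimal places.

With a Gamma(shape α, rate β) prior on the exponential rate λ, the posterior after n observations with total T = Σxᵢ is Gamma(α+n, β+T).
Sum of observations T = 9.2 days; n = 12.
Posterior: Gamma(1.36+12, 6.62+9.2) = Gamma(13.36, 15.82).
Mode = (α−1)/β = 0.7813.

0.7813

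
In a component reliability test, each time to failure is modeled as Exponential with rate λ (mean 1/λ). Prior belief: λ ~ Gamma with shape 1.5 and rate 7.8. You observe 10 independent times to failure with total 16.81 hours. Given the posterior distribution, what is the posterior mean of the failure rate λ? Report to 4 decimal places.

With a Gamma(shape α, rate β) prior on the exponential rate λ, the posterior after n observations with total T = Σxᵢ is Gamma(α+n, β+T).
Posterior: Gamma(1.5+10, 7.8+16.81) = Gamma(11.5, 24.61).
Posterior mean of λ = α/β = 11.5/24.61 = 0.4673.

0.4673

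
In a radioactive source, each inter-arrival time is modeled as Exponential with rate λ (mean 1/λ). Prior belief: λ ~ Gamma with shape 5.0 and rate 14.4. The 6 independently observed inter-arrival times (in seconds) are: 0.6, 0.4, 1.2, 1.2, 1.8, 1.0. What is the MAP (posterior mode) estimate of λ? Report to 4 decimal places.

0.4854

With a Gamma(shape α, rate β) prior on the exponential rate λ, the posterior after n observations with total T = Σxᵢ is Gamma(α+n, β+T).
Sum of observations T = 6.2 seconds; n = 6.
Posterior: Gamma(5.0+6, 14.4+6.2) = Gamma(11.0, 20.6).
Mode = (α−1)/β = 0.4854.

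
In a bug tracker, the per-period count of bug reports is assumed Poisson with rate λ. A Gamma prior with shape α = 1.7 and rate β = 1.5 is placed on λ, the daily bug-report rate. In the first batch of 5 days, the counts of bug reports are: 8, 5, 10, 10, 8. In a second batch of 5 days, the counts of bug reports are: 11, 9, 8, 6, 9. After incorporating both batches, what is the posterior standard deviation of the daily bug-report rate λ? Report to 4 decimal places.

With a Gamma(shape α, rate β) prior, the Poisson likelihood is conjugate: the posterior is Gamma(α + ΣXᵢ, β + n).
Batch 1: sum of counts S = 41 over n = 5 days.
After batch 1: Gamma(α+S, β+n) = Gamma(1.7+41, 1.5+5) = Gamma(42.7, 6.5).
Batch 2: sum of counts S = 43 over n = 5 days.
After batch 2: Gamma(α+S, β+n) = Gamma(42.7+43, 6.5+5) = Gamma(85.7, 11.5).
SD = √α/β = √85.7/11.5 = 0.8050.

0.8050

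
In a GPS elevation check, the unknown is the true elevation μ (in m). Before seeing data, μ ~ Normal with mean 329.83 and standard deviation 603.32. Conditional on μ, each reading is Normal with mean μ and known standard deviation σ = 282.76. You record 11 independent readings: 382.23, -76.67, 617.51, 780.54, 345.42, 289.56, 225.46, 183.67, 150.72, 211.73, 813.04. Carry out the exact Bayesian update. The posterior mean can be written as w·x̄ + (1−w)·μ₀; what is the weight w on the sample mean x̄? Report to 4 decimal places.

0.9804

For Normal data with known variance σ², a Normal(μ₀, σ₀²) prior on μ is conjugate. Posterior precision = 1/σ₀² + n/σ²; posterior mean is the precision-weighted average of μ₀ and x̄.
σ₀² = 603.32² = 363995.0224, σ² = 282.76² = 79953.2176. Prior precision 1/σ₀² = 1/363995.0224; data precision n/σ² = 11/79953.2176.
w = (n/σ²)/(1/σ₀² + n/σ²) = n·σ₀²/(σ² + n·σ₀²) = 11·363995.0224/(79953.2176 + 11·363995.0224) = 4003945.2464/4083898.464 = 0.9804.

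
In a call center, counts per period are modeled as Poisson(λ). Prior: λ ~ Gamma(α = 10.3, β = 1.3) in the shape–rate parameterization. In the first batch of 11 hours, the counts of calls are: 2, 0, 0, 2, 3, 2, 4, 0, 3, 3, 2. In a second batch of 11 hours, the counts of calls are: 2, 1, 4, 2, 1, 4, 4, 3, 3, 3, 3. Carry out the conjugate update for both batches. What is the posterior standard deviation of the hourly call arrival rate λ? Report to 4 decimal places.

With a Gamma(shape α, rate β) prior, the Poisson likelihood is conjugate: the posterior is Gamma(α + ΣXᵢ, β + n).
Batch 1: sum of counts S = 21 over n = 11 hours.
After batch 1: Gamma(α+S, β+n) = Gamma(10.3+21, 1.3+11) = Gamma(31.3, 12.3).
Batch 2: sum of counts S = 30 over n = 11 hours.
After batch 2: Gamma(α+S, β+n) = Gamma(31.3+30, 12.3+11) = Gamma(61.3, 23.3).
SD = √α/β = √61.3/23.3 = 0.3360.

0.3360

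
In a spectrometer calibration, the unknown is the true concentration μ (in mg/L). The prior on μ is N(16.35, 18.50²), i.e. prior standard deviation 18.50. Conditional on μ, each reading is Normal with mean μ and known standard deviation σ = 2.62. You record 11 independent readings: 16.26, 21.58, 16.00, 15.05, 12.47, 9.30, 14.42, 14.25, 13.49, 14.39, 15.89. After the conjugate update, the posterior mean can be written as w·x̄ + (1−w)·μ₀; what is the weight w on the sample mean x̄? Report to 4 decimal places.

0.9982

For Normal data with known variance σ², a Normal(μ₀, σ₀²) prior on μ is conjugate. Posterior precision = 1/σ₀² + n/σ²; posterior mean is the precision-weighted average of μ₀ and x̄.
σ₀² = 18.50² = 342.25, σ² = 2.62² = 6.8644. Prior precision 1/σ₀² = 1/342.25; data precision n/σ² = 11/6.8644.
w = (n/σ²)/(1/σ₀² + n/σ²) = n·σ₀²/(σ² + n·σ₀²) = 11·342.25/(6.8644 + 11·342.25) = 3764.75/3771.6144 = 0.9982.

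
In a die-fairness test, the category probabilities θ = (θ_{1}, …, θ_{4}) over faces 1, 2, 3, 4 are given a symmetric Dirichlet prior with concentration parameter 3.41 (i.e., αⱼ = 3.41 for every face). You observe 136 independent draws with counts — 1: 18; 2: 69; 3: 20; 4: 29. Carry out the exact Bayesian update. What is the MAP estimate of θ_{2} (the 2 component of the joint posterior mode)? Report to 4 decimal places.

The Dirichlet prior is conjugate to the Multinomial likelihood: each posterior αⱼ = prior αⱼ + observed count nⱼ.
Posterior concentration: (21.41, 72.41, 23.41, 32.41), total = 149.64.
Joint mode component: (α_{2}−1)/(Σα−K) = 71.41/145.64 = 0.4903.

0.4903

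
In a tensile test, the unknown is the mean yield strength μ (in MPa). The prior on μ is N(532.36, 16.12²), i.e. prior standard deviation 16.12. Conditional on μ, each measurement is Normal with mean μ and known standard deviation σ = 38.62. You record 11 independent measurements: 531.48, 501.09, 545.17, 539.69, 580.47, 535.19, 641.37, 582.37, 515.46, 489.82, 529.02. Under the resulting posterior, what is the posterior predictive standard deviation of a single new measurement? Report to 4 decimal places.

For Normal data with known variance σ², a Normal(μ₀, σ₀²) prior on μ is conjugate. Posterior precision = 1/σ₀² + n/σ²; posterior mean is the precision-weighted average of μ₀ and x̄.
σ₀² = 16.12² = 259.8544, σ² = 38.62² = 1491.5044; σ² + n·σ₀² = 1491.5044 + 11·259.8544 = 4349.9028.
Posterior precision = 1/σ₀² + n/σ² = 1/259.8544 + 11/1491.5044 = (σ² + n·σ₀²)/(σ₀²σ²) = 4349.9028/(259.8544·1491.5044); posterior variance σₙ² = σ₀²σ²/(σ² + n·σ₀²) = 259.8544·1491.5044/4349.9028 = 89.099458.
Predictive variance for one new observation = σₙ² + σ² = 259.8544·1491.5044/4349.9028 + 1491.5044 = σ²·(σ₀² + 4349.9028)/4349.9028 = 1491.5044·4609.7572/4349.9028 = 1580.603858; SD = √(1491.5044·4609.7572/4349.9028) = 39.7568.

39.7568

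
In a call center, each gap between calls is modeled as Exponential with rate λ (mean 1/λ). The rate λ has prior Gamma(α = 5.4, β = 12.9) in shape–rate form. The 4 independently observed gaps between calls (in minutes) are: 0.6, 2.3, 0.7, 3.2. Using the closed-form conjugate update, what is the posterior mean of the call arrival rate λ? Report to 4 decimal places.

0.4772

With a Gamma(shape α, rate β) prior on the exponential rate λ, the posterior after n observations with total T = Σxᵢ is Gamma(α+n, β+T).
Sum of observations T = 6.8 minutes; n = 4.
Posterior: Gamma(5.4+4, 12.9+6.8) = Gamma(9.4, 19.7).
Posterior mean of λ = α/β = 9.4/19.7 = 0.4772.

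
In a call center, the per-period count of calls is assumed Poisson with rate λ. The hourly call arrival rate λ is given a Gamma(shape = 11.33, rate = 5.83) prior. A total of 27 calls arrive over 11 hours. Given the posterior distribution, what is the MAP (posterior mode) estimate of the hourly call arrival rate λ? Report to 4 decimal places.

With a Gamma(shape α, rate β) prior, the Poisson likelihood is conjugate: the posterior is Gamma(α + ΣXᵢ, β + n).
Posterior: Gamma(α+S, β+n) = Gamma(11.33+27, 5.83+11) = Gamma(38.33, 16.83).
Mode of Gamma(α,β) for α≥1 is (α−1)/β = 37.33/16.83 = 2.2181.

2.2181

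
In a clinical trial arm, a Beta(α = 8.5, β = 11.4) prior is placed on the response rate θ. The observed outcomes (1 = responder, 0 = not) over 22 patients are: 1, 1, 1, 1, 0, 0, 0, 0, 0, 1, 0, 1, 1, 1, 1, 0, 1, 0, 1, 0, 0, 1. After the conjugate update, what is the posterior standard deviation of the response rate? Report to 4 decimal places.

The Beta prior is conjugate to a Binomial/Bernoulli likelihood; the update adds successes to α and failures to β.
Posterior: Beta(α+k, β+n−k) = Beta(8.5+12, 11.4+10) = Beta(20.5, 21.4).
Var = αβ/((α+β)²(α+β+1)) = 20.5·21.4/(41.9²·42.9) = 0.00582482; SD = √0.00582482 = 0.0763.

0.0763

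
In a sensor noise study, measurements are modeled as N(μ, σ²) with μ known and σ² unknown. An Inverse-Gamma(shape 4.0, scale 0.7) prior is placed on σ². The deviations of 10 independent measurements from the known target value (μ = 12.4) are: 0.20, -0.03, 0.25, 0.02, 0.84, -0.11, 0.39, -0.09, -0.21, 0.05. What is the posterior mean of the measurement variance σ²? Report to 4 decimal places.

With known mean μ and an Inverse-Gamma(α, β) prior on σ², the Normal likelihood is conjugate: posterior is Inv-Gamma(α + n/2, β + Σ(xᵢ−μ)²/2).
Σ(xᵢ−μ)² = (0.20)² + (-0.03)² + (0.25)² + (0.02)² + (0.84)² + (-0.11)² + (0.39)² + (-0.09)² + (-0.21)² + (0.05)² = 1.0283.
Posterior: Inv-Gamma(4.0 + 10/2, 0.7 + 1.0283/2) = Inv-Gamma(9.00, 1.21415).
E[σ²|data] = β/(α−1) = 1.21415/8.00 = 0.1518.

0.1518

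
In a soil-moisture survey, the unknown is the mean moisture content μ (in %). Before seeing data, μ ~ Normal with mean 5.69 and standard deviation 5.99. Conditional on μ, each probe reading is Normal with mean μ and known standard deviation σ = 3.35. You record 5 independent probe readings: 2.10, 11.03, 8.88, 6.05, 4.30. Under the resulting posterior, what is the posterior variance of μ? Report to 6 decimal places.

2.112360

For Normal data with known variance σ², a Normal(μ₀, σ₀²) prior on μ is conjugate. Posterior precision = 1/σ₀² + n/σ²; posterior mean is the precision-weighted average of μ₀ and x̄.
σ₀² = 5.99² = 35.8801, σ² = 3.35² = 11.2225; σ² + n·σ₀² = 11.2225 + 5·35.8801 = 190.623.
Posterior precision = 1/σ₀² + n/σ² = 1/35.8801 + 5/11.2225 = (σ² + n·σ₀²)/(σ₀²σ²) = 190.623/(35.8801·11.2225); posterior variance σₙ² = σ₀²σ²/(σ² + n·σ₀²) = 35.8801·11.2225/190.623 = 2.112360.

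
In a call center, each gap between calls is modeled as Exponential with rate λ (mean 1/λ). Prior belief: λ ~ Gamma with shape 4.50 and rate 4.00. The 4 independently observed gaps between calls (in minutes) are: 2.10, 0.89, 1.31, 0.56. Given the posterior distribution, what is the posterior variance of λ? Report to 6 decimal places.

0.108281

With a Gamma(shape α, rate β) prior on the exponential rate λ, the posterior after n observations with total T = Σxᵢ is Gamma(α+n, β+T).
Sum of observations T = 4.86 minutes; n = 4.
Posterior: Gamma(4.50+4, 4.00+4.86) = Gamma(8.50, 8.86).
Var = α/β² = 0.108281.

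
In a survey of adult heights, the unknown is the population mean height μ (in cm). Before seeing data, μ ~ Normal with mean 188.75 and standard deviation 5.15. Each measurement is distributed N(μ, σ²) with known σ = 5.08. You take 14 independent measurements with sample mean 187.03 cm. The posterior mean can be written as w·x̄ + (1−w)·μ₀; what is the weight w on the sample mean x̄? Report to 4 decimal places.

For Normal data with known variance σ², a Normal(μ₀, σ₀²) prior on μ is conjugate. Posterior precision = 1/σ₀² + n/σ²; posterior mean is the precision-weighted average of μ₀ and x̄.
σ₀² = 5.15² = 26.5225, σ² = 5.08² = 25.8064. Prior precision 1/σ₀² = 1/26.5225; data precision n/σ² = 14/25.8064.
w = (n/σ²)/(1/σ₀² + n/σ²) = n·σ₀²/(σ² + n·σ₀²) = 14·26.5225/(25.8064 + 14·26.5225) = 371.315/397.1214 = 0.9350.

0.9350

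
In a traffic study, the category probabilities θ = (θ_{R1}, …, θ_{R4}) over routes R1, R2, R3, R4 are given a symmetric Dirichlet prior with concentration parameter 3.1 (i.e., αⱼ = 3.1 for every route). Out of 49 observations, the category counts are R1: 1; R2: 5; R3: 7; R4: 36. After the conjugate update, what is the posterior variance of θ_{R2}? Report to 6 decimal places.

0.001835

The Dirichlet prior is conjugate to the Multinomial likelihood: each posterior αⱼ = prior αⱼ + observed count nⱼ.
Posterior concentration: (4.1, 8.1, 10.1, 39.1), total = 61.4.
Var[θ_j] = α_j(Σα−α_j)/((Σα)²(Σα+1)) = 8.1·53.3/(61.4²·62.4) = 0.001835.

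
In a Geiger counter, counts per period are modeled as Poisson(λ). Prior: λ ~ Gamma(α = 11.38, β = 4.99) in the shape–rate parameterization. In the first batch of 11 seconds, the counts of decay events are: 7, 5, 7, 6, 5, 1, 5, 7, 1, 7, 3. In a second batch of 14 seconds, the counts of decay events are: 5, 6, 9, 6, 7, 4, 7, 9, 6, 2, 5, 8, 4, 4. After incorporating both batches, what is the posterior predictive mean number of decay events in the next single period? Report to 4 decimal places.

With a Gamma(shape α, rate β) prior, the Poisson likelihood is conjugate: the posterior is Gamma(α + ΣXᵢ, β + n).
Batch 1: sum of counts S = 54 over n = 11 seconds.
After batch 1: Gamma(α+S, β+n) = Gamma(11.38+54, 4.99+11) = Gamma(65.38, 15.99).
Batch 2: sum of counts S = 82 over n = 14 seconds.
After batch 2: Gamma(α+S, β+n) = Gamma(65.38+82, 15.99+14) = Gamma(147.38, 29.99).
The predictive distribution for one future period is NegBinom with mean α/β = 4.9143.

4.9143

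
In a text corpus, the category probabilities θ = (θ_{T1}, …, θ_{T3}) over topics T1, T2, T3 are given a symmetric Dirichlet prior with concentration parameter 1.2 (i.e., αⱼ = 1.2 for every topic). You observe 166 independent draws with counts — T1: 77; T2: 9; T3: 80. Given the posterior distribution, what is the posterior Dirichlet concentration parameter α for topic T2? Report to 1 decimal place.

10.2

The Dirichlet prior is conjugate to the Multinomial likelihood: each posterior αⱼ = prior αⱼ + observed count nⱼ.
Posterior concentration: (78.2, 10.2, 81.2), total = 169.6.
α_{T2} = 1.2 + 9 = 10.2.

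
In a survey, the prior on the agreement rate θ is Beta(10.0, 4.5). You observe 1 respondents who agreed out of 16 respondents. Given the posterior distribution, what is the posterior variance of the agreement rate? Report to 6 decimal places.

The Beta prior is conjugate to a Binomial/Bernoulli likelihood; the update adds successes to α and failures to β.
Posterior: Beta(α+k, β+n−k) = Beta(10.0+1, 4.5+15) = Beta(11.0, 19.5).
Var = αβ/((α+β)²(α+β+1)) = 11.0·19.5/(30.5²·31.5) = 0.007320.

0.007320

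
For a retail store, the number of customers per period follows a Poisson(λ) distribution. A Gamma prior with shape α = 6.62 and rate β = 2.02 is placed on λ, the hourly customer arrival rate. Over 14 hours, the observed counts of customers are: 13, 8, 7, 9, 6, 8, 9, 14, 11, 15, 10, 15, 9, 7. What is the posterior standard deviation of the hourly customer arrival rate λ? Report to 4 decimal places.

0.7584

With a Gamma(shape α, rate β) prior, the Poisson likelihood is conjugate: the posterior is Gamma(α + ΣXᵢ, β + n).
Sum of counts S = 141 over n = 14 hours.
Posterior: Gamma(α+S, β+n) = Gamma(6.62+141, 2.02+14) = Gamma(147.62, 16.02).
SD = √α/β = √147.62/16.02 = 0.7584.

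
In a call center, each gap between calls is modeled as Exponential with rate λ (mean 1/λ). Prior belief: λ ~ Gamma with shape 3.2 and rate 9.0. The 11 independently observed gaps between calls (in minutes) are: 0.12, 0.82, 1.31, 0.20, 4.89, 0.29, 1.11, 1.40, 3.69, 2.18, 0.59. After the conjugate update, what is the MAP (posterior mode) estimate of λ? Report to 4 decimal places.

0.5156

With a Gamma(shape α, rate β) prior on the exponential rate λ, the posterior after n observations with total T = Σxᵢ is Gamma(α+n, β+T).
Sum of observations T = 16.60 minutes; n = 11.
Posterior: Gamma(3.2+11, 9.0+16.60) = Gamma(14.2, 25.60).
Mode = (α−1)/β = 0.5156.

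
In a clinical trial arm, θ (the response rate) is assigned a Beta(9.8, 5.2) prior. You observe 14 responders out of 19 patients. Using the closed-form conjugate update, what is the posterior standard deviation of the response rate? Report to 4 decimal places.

The Beta prior is conjugate to a Binomial/Bernoulli likelihood; the update adds successes to α and failures to β.
Posterior: Beta(α+k, β+n−k) = Beta(9.8+14, 5.2+5) = Beta(23.8, 10.2).
Var = αβ/((α+β)²(α+β+1)) = 23.8·10.2/(34.0²·35.0) = 0.00600000; SD = √0.00600000 = 0.0775.

0.0775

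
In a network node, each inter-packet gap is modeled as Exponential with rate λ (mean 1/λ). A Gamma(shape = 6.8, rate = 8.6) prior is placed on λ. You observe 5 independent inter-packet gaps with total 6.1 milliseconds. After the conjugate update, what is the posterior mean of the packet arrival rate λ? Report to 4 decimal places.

With a Gamma(shape α, rate β) prior on the exponential rate λ, the posterior after n observations with total T = Σxᵢ is Gamma(α+n, β+T).
Posterior: Gamma(6.8+5, 8.6+6.1) = Gamma(11.8, 14.7).
Posterior mean of λ = α/β = 11.8/14.7 = 0.8027.

0.8027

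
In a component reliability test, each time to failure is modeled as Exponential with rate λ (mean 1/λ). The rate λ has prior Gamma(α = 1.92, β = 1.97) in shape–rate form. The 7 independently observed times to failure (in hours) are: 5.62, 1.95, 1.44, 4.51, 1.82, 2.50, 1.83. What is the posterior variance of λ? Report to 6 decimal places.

0.019048

With a Gamma(shape α, rate β) prior on the exponential rate λ, the posterior after n observations with total T = Σxᵢ is Gamma(α+n, β+T).
Sum of observations T = 19.67 hours; n = 7.
Posterior: Gamma(1.92+7, 1.97+19.67) = Gamma(8.92, 21.64).
Var = α/β² = 0.019048.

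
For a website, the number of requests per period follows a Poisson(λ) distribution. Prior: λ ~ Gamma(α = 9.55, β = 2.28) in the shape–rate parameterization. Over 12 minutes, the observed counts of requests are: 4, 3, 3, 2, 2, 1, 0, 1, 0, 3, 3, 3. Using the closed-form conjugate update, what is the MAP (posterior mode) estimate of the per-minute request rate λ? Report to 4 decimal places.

With a Gamma(shape α, rate β) prior, the Poisson likelihood is conjugate: the posterior is Gamma(α + ΣXᵢ, β + n).
Sum of counts S = 25 over n = 12 minutes.
Posterior: Gamma(α+S, β+n) = Gamma(9.55+25, 2.28+12) = Gamma(34.55, 14.28).
Mode of Gamma(α,β) for α≥1 is (α−1)/β = 33.55/14.28 = 2.3494.

2.3494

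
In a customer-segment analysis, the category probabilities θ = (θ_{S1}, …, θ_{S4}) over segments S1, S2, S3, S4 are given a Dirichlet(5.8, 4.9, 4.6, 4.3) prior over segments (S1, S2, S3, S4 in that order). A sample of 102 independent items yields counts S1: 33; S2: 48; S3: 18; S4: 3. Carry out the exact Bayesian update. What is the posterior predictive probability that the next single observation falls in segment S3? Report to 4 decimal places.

0.1859

The Dirichlet prior is conjugate to the Multinomial likelihood: each posterior αⱼ = prior αⱼ + observed count nⱼ.
Posterior concentration: (38.8, 52.9, 22.6, 7.3), total = 121.6.
P(next = S3 | data) = α_{S3}/Σα = 0.1859.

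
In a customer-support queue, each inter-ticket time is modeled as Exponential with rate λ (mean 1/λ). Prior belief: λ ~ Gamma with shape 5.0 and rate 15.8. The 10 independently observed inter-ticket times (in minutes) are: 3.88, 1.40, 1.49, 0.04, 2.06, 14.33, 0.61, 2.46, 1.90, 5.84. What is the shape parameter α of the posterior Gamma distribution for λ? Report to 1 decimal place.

15.0

With a Gamma(shape α, rate β) prior on the exponential rate λ, the posterior after n observations with total T = Σxᵢ is Gamma(α+n, β+T).
Sum of observations T = 34.01 minutes; n = 10.
Posterior: Gamma(5.0+10, 15.8+34.01) = Gamma(15.0, 49.81).
Posterior α = 15.0.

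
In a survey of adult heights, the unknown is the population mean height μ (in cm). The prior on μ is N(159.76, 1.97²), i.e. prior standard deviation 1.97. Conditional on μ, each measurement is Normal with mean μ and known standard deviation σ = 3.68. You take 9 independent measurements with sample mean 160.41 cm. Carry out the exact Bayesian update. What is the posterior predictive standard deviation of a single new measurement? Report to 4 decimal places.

For Normal data with known variance σ², a Normal(μ₀, σ₀²) prior on μ is conjugate. Posterior precision = 1/σ₀² + n/σ²; posterior mean is the precision-weighted average of μ₀ and x̄.
σ₀² = 1.97² = 3.8809, σ² = 3.68² = 13.5424; σ² + n·σ₀² = 13.5424 + 9·3.8809 = 48.4705.
Posterior precision = 1/σ₀² + n/σ² = 1/3.8809 + 9/13.5424 = (σ² + n·σ₀²)/(σ₀²σ²) = 48.4705/(3.8809·13.5424); posterior variance σₙ² = σ₀²σ²/(σ² + n·σ₀²) = 3.8809·13.5424/48.4705 = 1.084303.
Predictive variance for one new observation = σₙ² + σ² = 3.8809·13.5424/48.4705 + 13.5424 = σ²·(σ₀² + 48.4705)/48.4705 = 13.5424·52.3514/48.4705 = 14.626703; SD = √(13.5424·52.3514/48.4705) = 3.8245.

3.8245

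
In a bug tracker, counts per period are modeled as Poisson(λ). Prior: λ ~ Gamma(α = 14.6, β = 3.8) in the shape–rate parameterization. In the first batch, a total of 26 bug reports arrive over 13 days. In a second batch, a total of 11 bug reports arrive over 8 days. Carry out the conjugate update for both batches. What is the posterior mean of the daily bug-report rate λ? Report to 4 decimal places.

2.0806

With a Gamma(shape α, rate β) prior, the Poisson likelihood is conjugate: the posterior is Gamma(α + ΣXᵢ, β + n).
After batch 1: Gamma(α+S, β+n) = Gamma(14.6+26, 3.8+13) = Gamma(40.6, 16.8).
After batch 2: Gamma(α+S, β+n) = Gamma(40.6+11, 16.8+8) = Gamma(51.6, 24.8).
Posterior mean = α/β = 51.6/24.8 = 2.0806.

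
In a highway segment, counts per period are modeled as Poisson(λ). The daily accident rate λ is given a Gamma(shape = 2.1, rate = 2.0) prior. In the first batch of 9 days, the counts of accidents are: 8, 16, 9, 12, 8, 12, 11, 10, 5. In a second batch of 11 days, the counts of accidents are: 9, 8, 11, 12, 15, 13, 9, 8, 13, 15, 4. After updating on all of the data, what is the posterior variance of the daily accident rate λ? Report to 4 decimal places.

0.4341

With a Gamma(shape α, rate β) prior, the Poisson likelihood is conjugate: the posterior is Gamma(α + ΣXᵢ, β + n).
Batch 1: sum of counts S = 91 over n = 9 days.
After batch 1: Gamma(α+S, β+n) = Gamma(2.1+91, 2.0+9) = Gamma(93.1, 11.0).
Batch 2: sum of counts S = 117 over n = 11 days.
After batch 2: Gamma(α+S, β+n) = Gamma(93.1+117, 11.0+11) = Gamma(210.1, 22.0).
Var = α/β² = 210.1/22.0² = 0.4341.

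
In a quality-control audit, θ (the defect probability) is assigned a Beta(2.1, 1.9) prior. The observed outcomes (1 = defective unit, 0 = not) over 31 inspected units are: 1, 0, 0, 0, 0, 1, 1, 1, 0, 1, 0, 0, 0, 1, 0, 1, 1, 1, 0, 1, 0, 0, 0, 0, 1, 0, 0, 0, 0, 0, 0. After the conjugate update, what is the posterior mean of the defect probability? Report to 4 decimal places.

0.3743

The Beta prior is conjugate to a Binomial/Bernoulli likelihood; the update adds successes to α and failures to β.
Posterior: Beta(α+k, β+n−k) = Beta(2.1+11, 1.9+20) = Beta(13.1, 21.9).
Posterior mean = α/(α+β) = 13.1/35.0 = 0.3743.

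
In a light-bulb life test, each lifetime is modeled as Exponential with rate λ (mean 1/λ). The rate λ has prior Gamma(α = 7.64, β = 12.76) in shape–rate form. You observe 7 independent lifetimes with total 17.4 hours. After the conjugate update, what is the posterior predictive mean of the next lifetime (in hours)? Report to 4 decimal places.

With a Gamma(shape α, rate β) prior on the exponential rate λ, the posterior after n observations with total T = Σxᵢ is Gamma(α+n, β+T).
Posterior: Gamma(7.64+7, 12.76+17.4) = Gamma(14.64, 30.16).
The predictive distribution for the next observation is Lomax; its mean is β/(α−1) = 30.16/13.64 = 2.2111.

2.2111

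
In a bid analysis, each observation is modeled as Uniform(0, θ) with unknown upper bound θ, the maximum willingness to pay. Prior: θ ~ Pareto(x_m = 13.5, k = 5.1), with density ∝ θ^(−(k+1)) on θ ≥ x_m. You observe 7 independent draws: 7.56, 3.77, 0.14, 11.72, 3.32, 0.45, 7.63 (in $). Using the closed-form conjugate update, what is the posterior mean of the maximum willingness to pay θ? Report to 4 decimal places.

14.7162

A Pareto(scale x_m, shape k) prior on the upper bound θ of Uniform(0, θ) is conjugate: posterior is Pareto(max(x_m, max xᵢ), k + n).
Sample maximum = 11.72; prior scale x_m = 13.5 → posterior scale = max = 13.50.
Posterior shape = 5.1 + 7 = 12.1.
E[θ|data] = k·x_m/(k−1) = 12.1·13.50/11.1 = 14.7162.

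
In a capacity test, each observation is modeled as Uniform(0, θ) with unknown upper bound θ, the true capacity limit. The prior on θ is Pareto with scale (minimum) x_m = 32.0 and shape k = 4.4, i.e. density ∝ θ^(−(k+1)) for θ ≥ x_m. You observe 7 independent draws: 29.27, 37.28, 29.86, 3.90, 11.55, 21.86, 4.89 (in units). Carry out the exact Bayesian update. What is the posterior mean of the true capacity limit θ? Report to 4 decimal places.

A Pareto(scale x_m, shape k) prior on the upper bound θ of Uniform(0, θ) is conjugate: posterior is Pareto(max(x_m, max xᵢ), k + n).
Sample maximum = 37.28; prior scale x_m = 32.0 → posterior scale = max = 37.28.
Posterior shape = 4.4 + 7 = 11.4.
E[θ|data] = k·x_m/(k−1) = 11.4·37.28/10.4 = 40.8646.

40.8646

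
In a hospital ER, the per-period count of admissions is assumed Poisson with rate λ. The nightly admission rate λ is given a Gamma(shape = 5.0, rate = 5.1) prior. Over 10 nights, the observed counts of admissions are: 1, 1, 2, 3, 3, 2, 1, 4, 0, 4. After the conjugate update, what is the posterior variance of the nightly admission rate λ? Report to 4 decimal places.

0.1140

With a Gamma(shape α, rate β) prior, the Poisson likelihood is conjugate: the posterior is Gamma(α + ΣXᵢ, β + n).
Sum of counts S = 21 over n = 10 nights.
Posterior: Gamma(α+S, β+n) = Gamma(5.0+21, 5.1+10) = Gamma(26.0, 15.1).
Var = α/β² = 26.0/15.1² = 0.1140.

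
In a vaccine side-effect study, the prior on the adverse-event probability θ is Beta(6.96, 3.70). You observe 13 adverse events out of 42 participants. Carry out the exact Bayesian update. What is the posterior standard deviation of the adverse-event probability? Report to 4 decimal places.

0.0662

The Beta prior is conjugate to a Binomial/Bernoulli likelihood; the update adds successes to α and failures to β.
Posterior: Beta(α+k, β+n−k) = Beta(6.96+13, 3.70+29) = Beta(19.96, 32.70).
Var = αβ/((α+β)²(α+β+1)) = 19.96·32.70/(52.66²·53.66) = 0.00438628; SD = √0.00438628 = 0.0662.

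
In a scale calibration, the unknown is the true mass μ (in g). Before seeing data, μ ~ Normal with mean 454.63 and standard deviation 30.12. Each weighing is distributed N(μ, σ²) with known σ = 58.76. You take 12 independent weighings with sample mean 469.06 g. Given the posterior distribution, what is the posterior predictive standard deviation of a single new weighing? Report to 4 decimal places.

60.5903

For Normal data with known variance σ², a Normal(μ₀, σ₀²) prior on μ is conjugate. Posterior precision = 1/σ₀² + n/σ²; posterior mean is the precision-weighted average of μ₀ and x̄.
σ₀² = 30.12² = 907.2144, σ² = 58.76² = 3452.7376; σ² + n·σ₀² = 3452.7376 + 12·907.2144 = 14339.3104.
Posterior precision = 1/σ₀² + n/σ² = 1/907.2144 + 12/3452.7376 = (σ² + n·σ₀²)/(σ₀²σ²) = 14339.3104/(907.2144·3452.7376); posterior variance σₙ² = σ₀²σ²/(σ² + n·σ₀²) = 907.2144·3452.7376/14339.3104 = 218.446577.
Predictive variance for one new observation = σₙ² + σ² = 907.2144·3452.7376/14339.3104 + 3452.7376 = σ²·(σ₀² + 14339.3104)/14339.3104 = 3452.7376·15246.5248/14339.3104 = 3671.184177; SD = √(3452.7376·15246.5248/14339.3104) = 60.5903.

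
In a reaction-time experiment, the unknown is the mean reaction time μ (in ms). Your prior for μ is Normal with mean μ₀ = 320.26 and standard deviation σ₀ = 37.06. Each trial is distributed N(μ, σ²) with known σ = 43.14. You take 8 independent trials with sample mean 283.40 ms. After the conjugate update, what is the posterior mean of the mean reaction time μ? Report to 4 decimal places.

For Normal data with known variance σ², a Normal(μ₀, σ₀²) prior on μ is conjugate. Posterior precision = 1/σ₀² + n/σ²; posterior mean is the precision-weighted average of μ₀ and x̄.
n·x̄ = 8·283.40 = 2267.2.
σ₀² = 37.06² = 1373.4436, σ² = 43.14² = 1861.0596; σ² + n·σ₀² = 1861.0596 + 8·1373.4436 = 12848.6084.
Posterior mean = (μ₀/σ₀² + n·x̄/σ²)/(1/σ₀² + n/σ²) = (σ²·μ₀ + σ₀²·n·x̄)/(σ² + n·σ₀²) = (1861.0596·320.26 + 1373.4436·2267.2)/12848.6084 = 3709894.277416/12848.6084 = 288.7390.

288.7390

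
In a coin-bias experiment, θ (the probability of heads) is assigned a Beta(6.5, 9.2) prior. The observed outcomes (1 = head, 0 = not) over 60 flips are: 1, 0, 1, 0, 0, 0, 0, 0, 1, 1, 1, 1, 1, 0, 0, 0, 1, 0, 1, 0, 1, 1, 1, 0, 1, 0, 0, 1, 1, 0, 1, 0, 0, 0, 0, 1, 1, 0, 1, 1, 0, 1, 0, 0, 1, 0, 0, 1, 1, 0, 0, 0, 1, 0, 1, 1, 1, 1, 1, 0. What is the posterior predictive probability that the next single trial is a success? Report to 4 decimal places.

0.4822

The Beta prior is conjugate to a Binomial/Bernoulli likelihood; the update adds successes to α and failures to β.
Posterior: Beta(α+k, β+n−k) = Beta(6.5+30, 9.2+30) = Beta(36.5, 39.2).
For a single future Bernoulli trial, P(success | data) = α/(α+β) = 0.4822.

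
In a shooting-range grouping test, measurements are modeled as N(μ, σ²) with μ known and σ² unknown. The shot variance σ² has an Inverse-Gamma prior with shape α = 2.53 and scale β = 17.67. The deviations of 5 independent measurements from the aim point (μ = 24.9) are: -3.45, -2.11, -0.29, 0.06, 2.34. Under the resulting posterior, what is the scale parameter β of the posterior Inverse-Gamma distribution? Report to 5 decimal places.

28.62895

With known mean μ and an Inverse-Gamma(α, β) prior on σ², the Normal likelihood is conjugate: posterior is Inv-Gamma(α + n/2, β + Σ(xᵢ−μ)²/2).
Σ(xᵢ−μ)² = (-3.45)² + (-2.11)² + (-0.29)² + (0.06)² + (2.34)² = 21.9179.
Posterior: Inv-Gamma(2.53 + 5/2, 17.67 + 21.9179/2) = Inv-Gamma(5.03, 28.62895).
Posterior β = 28.62895.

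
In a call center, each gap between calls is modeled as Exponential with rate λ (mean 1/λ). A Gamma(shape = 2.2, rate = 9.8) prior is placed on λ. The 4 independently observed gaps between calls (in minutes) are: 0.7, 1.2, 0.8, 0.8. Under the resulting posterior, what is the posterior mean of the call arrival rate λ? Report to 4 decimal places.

0.4662

With a Gamma(shape α, rate β) prior on the exponential rate λ, the posterior after n observations with total T = Σxᵢ is Gamma(α+n, β+T).
Sum of observations T = 3.5 minutes; n = 4.
Posterior: Gamma(2.2+4, 9.8+3.5) = Gamma(6.2, 13.3).
Posterior mean of λ = α/β = 6.2/13.3 = 0.4662.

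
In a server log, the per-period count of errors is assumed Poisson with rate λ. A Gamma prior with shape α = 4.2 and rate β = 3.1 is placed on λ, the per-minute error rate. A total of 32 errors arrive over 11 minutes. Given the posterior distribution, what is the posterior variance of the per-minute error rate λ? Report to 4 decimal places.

With a Gamma(shape α, rate β) prior, the Poisson likelihood is conjugate: the posterior is Gamma(α + ΣXᵢ, β + n).
Posterior: Gamma(α+S, β+n) = Gamma(4.2+32, 3.1+11) = Gamma(36.2, 14.1).
Var = α/β² = 36.2/14.1² = 0.1821.

0.1821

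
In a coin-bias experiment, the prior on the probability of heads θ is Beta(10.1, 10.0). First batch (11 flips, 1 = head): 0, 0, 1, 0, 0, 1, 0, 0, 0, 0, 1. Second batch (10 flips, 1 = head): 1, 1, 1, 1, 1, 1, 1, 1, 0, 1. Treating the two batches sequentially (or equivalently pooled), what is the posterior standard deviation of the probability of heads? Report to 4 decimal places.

The Beta prior is conjugate to a Binomial/Bernoulli likelihood; the update adds successes to α and failures to β.
After batch 1: Beta(10.1+3, 10.0+8) = Beta(13.1, 18.0).
After batch 2: Beta(13.1+9, 18.0+1) = Beta(22.1, 19.0).
Var = αβ/((α+β)²(α+β+1)) = 22.1·19.0/(41.1²·42.1) = 0.00590446; SD = √0.00590446 = 0.0768.

0.0768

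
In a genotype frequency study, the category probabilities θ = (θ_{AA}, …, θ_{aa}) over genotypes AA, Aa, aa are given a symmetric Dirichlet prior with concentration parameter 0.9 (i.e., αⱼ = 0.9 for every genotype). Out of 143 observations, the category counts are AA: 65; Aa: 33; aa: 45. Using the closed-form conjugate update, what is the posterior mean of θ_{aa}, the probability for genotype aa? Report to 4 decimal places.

0.3150

The Dirichlet prior is conjugate to the Multinomial likelihood: each posterior αⱼ = prior αⱼ + observed count nⱼ.
Posterior concentration: (65.9, 33.9, 45.9), total = 145.7.
E[θ_{aa}|data] = α_{aa}/Σα = 45.9/145.7 = 0.3150.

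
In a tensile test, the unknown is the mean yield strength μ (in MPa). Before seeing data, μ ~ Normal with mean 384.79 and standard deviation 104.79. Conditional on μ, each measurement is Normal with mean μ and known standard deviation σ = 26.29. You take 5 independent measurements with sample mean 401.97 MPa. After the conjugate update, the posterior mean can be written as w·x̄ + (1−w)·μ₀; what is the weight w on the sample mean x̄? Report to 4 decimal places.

For Normal data with known variance σ², a Normal(μ₀, σ₀²) prior on μ is conjugate. Posterior precision = 1/σ₀² + n/σ²; posterior mean is the precision-weighted average of μ₀ and x̄.
σ₀² = 104.79² = 10980.9441, σ² = 26.29² = 691.1641. Prior precision 1/σ₀² = 1/10980.9441; data precision n/σ² = 5/691.1641.
w = (n/σ²)/(1/σ₀² + n/σ²) = n·σ₀²/(σ² + n·σ₀²) = 5·10980.9441/(691.1641 + 5·10980.9441) = 54904.7205/55595.8846 = 0.9876.

0.9876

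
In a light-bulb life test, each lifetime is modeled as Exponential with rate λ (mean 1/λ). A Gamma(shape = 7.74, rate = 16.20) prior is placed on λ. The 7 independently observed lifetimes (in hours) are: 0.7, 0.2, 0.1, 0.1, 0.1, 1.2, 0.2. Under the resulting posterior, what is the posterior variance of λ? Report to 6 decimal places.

With a Gamma(shape α, rate β) prior on the exponential rate λ, the posterior after n observations with total T = Σxᵢ is Gamma(α+n, β+T).
Sum of observations T = 2.6 hours; n = 7.
Posterior: Gamma(7.74+7, 16.20+2.6) = Gamma(14.74, 18.80).
Var = α/β² = 0.041704.

0.041704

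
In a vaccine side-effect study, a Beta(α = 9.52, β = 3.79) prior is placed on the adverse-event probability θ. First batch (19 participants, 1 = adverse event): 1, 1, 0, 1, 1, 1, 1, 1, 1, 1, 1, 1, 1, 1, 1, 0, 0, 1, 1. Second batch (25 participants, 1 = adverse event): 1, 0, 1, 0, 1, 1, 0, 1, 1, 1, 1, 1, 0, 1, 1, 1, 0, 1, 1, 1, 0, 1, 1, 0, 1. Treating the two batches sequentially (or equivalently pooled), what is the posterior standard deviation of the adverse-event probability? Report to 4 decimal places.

0.0560

The Beta prior is conjugate to a Binomial/Bernoulli likelihood; the update adds successes to α and failures to β.
After batch 1: Beta(9.52+16, 3.79+3) = Beta(25.52, 6.79).
After batch 2: Beta(25.52+18, 6.79+7) = Beta(43.52, 13.79).
Var = αβ/((α+β)²(α+β+1)) = 43.52·13.79/(57.31²·58.31) = 0.00313364; SD = √0.00313364 = 0.0560.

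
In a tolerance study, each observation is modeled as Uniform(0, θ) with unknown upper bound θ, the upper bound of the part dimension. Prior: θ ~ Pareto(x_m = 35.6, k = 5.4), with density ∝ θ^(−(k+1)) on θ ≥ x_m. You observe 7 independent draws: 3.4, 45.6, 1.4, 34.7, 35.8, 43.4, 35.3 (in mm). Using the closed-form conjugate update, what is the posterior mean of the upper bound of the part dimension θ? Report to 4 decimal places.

A Pareto(scale x_m, shape k) prior on the upper bound θ of Uniform(0, θ) is conjugate: posterior is Pareto(max(x_m, max xᵢ), k + n).
Sample maximum = 45.6; prior scale x_m = 35.6 → posterior scale = max = 45.6.
Posterior shape = 5.4 + 7 = 12.4.
E[θ|data] = k·x_m/(k−1) = 12.4·45.6/11.4 = 49.6000.

49.6000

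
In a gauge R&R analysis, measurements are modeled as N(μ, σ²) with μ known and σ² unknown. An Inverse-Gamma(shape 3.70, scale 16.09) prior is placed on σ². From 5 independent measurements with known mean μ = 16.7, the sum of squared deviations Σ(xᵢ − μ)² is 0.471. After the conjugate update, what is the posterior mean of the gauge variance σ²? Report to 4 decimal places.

With known mean μ and an Inverse-Gamma(α, β) prior on σ², the Normal likelihood is conjugate: posterior is Inv-Gamma(α + n/2, β + Σ(xᵢ−μ)²/2).
Posterior: Inv-Gamma(3.70 + 5/2, 16.09 + 0.471/2) = Inv-Gamma(6.20, 16.3255).
E[σ²|data] = β/(α−1) = 16.3255/5.20 = 3.1395.

3.1395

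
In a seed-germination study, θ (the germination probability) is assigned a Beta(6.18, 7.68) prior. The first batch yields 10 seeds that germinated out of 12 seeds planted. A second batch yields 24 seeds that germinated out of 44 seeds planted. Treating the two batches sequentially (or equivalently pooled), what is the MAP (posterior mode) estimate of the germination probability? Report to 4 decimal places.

0.5774

The Beta prior is conjugate to a Binomial/Bernoulli likelihood; the update adds successes to α and failures to β.
After batch 1: Beta(6.18+10, 7.68+2) = Beta(16.18, 9.68).
After batch 2: Beta(16.18+24, 9.68+20) = Beta(40.18, 29.68).
Mode of Beta(a,b) for a,b>1 is (a−1)/(a+b−2) = 39.18/67.86 = 0.5774.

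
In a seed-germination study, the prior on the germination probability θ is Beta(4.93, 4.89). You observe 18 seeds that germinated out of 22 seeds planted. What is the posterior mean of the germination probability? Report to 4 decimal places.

0.7206

The Beta prior is conjugate to a Binomial/Bernoulli likelihood; the update adds successes to α and failures to β.
Posterior: Beta(α+k, β+n−k) = Beta(4.93+18, 4.89+4) = Beta(22.93, 8.89).
Posterior mean = α/(α+β) = 22.93/31.82 = 0.7206.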